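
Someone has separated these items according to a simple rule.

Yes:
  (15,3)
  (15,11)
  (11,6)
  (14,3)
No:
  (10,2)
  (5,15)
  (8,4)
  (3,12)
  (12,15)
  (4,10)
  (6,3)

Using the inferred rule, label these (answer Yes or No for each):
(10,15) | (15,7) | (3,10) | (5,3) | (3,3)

The simplest hypothesis consistent with all the labels is: first > second AND sum ≥ 14.
(10,15): No (10 < 15, 10+15 = 25).
(15,7): Yes (15 > 7, 15+7 = 22).
(3,10): No (3 < 10, 3+10 = 13).
(5,3): No (5 > 3, 5+3 = 8).
(3,3): No (3 = 3, 3+3 = 6).

No, Yes, No, No, No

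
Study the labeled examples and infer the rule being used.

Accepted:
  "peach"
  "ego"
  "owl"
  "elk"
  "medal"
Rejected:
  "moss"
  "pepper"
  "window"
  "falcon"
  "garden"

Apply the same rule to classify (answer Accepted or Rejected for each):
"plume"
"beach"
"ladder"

Accepted, Accepted, Rejected

A rule that fits every label: odd length — true of each 'Accepted' example, false of each 'Rejected' one.
"plume": length 5, passes → Accepted.
"beach": length 5, passes → Accepted.
"ladder": length 6, doesn't match → Rejected.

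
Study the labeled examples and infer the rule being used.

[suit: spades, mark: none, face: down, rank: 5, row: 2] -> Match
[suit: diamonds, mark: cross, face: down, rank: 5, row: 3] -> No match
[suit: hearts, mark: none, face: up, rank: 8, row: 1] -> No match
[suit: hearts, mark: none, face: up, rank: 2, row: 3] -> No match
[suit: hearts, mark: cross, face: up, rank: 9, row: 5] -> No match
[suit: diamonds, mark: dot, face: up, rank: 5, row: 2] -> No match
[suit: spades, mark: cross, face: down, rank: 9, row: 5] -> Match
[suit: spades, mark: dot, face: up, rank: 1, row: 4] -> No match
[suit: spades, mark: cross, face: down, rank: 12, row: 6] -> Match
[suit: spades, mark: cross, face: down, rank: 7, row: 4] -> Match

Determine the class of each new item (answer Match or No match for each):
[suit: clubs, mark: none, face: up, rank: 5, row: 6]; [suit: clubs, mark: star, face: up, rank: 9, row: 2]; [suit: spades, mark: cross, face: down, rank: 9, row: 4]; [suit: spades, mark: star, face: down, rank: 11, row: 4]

No match, No match, Match, Match

One predicate separates the groups cleanly: suit is spades AND face is down.
[suit: clubs, mark: none, face: up, rank: 5, row: 6]: suit is clubs, face is up — doesn't match, so No match.
[suit: clubs, mark: star, face: up, rank: 9, row: 2]: suit is clubs, face is up — doesn't match, so No match.
[suit: spades, mark: cross, face: down, rank: 9, row: 4]: suit is spades, face is down — passes, so Match.
[suit: spades, mark: star, face: down, rank: 11, row: 4]: suit is spades, face is down — passes, so Match.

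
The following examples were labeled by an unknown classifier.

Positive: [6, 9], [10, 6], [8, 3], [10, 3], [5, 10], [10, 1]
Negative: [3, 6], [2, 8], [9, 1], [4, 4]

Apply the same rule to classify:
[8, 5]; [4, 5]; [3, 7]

Positive, Negative, Negative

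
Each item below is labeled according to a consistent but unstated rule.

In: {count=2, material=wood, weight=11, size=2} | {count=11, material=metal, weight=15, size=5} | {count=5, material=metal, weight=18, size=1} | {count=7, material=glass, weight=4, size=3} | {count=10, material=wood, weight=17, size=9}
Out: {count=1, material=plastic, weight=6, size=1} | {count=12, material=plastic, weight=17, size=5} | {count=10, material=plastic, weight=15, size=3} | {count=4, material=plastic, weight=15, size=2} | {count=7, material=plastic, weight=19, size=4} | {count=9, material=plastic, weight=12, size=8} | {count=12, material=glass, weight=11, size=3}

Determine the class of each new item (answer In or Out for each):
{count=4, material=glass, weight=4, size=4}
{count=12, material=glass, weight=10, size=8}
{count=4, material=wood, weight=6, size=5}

In, Out, In

All 'In' examples share one property — material is not plastic AND count ≤ 11 — and every 'Out' example lacks it.
{count=4, material=glass, weight=4, size=4} → material is glass, count = 4 → In.
{count=12, material=glass, weight=10, size=8} → material is glass, count = 12 → Out.
{count=4, material=wood, weight=6, size=5} → material is wood, count = 4 → In.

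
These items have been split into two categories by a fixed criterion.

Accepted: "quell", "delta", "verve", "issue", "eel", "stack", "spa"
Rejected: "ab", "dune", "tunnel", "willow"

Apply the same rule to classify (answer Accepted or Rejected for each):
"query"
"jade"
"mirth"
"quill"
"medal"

Accepted, Rejected, Accepted, Accepted, Accepted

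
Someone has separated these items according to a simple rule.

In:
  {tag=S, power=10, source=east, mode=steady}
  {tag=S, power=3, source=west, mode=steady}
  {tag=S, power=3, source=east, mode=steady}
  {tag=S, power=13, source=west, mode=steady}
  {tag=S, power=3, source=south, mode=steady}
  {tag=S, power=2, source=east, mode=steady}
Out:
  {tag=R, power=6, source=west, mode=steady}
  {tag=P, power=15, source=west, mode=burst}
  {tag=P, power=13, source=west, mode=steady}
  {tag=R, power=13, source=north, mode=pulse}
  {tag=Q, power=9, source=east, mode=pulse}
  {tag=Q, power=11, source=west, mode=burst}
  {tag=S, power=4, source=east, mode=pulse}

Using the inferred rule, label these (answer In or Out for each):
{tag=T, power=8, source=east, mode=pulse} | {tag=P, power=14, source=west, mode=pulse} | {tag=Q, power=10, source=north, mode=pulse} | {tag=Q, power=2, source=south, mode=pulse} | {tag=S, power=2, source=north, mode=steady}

Out, Out, Out, Out, In

Rule: mode is steady AND tag is S. This holds for each 'In' example and fails for each 'Out' one.
{tag=T, power=8, source=east, mode=pulse}: mode is pulse, tag is T, lacks this property → Out. {tag=P, power=14, source=west, mode=pulse}: mode is pulse, tag is P, lacks this property → Out. {tag=Q, power=10, source=north, mode=pulse}: mode is pulse, tag is Q, lacks this property → Out. {tag=Q, power=2, source=south, mode=pulse}: mode is pulse, tag is Q, lacks this property → Out. {tag=S, power=2, source=north, mode=steady}: mode is steady, tag is S, checks out → In.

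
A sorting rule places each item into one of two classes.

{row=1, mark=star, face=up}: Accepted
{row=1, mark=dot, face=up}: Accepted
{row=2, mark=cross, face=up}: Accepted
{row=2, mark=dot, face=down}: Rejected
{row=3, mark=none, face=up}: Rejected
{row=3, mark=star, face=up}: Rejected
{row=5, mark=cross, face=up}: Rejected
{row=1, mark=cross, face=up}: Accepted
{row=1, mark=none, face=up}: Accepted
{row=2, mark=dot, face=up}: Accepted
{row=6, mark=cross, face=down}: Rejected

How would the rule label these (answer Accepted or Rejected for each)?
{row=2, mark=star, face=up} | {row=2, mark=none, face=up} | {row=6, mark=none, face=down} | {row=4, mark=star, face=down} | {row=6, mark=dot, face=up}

A rule that fits every label: face is up AND row ≤ 2 — true of each 'Accepted' example, false of each 'Rejected' one.
{row=2, mark=star, face=up} — face is up, row = 2, hence Accepted.
{row=2, mark=none, face=up} — face is up, row = 2, hence Accepted.
{row=6, mark=none, face=down} — face is down, row = 6, hence Rejected.
{row=4, mark=star, face=down} — face is down, row = 4, hence Rejected.
{row=6, mark=dot, face=up} — face is up, row = 6, hence Rejected.

Accepted, Accepted, Rejected, Rejected, Rejected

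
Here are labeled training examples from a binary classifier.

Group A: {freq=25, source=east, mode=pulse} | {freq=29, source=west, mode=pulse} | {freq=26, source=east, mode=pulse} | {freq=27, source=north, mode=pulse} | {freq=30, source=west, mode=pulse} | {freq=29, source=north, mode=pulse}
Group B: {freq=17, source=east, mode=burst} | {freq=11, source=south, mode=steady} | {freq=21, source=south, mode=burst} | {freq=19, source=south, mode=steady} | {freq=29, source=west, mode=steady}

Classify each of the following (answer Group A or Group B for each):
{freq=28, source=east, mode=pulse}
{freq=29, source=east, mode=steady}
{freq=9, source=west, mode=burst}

Group A, Group B, Group B

The pattern is that an item is 'Group A' exactly when: mode is pulse.
{freq=28, source=east, mode=pulse}: mode is pulse — has this property, so Group A. {freq=29, source=east, mode=steady}: mode is steady — fails this test, so Group B. {freq=9, source=west, mode=burst}: mode is burst — fails this test, so Group B.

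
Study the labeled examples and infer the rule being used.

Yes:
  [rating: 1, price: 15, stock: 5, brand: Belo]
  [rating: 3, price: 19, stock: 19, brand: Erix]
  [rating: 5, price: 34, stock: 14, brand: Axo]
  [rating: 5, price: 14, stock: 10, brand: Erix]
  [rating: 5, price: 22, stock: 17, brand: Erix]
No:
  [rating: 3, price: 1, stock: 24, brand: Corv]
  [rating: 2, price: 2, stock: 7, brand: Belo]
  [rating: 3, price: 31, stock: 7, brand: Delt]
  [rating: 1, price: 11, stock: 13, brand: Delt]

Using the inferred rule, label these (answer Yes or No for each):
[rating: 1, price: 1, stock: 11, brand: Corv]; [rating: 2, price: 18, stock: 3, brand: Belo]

No, Yes

A rule that fits every label: price ≥ 14 AND stock ≠ 7 — true of each 'Yes' example, false of each 'No' one.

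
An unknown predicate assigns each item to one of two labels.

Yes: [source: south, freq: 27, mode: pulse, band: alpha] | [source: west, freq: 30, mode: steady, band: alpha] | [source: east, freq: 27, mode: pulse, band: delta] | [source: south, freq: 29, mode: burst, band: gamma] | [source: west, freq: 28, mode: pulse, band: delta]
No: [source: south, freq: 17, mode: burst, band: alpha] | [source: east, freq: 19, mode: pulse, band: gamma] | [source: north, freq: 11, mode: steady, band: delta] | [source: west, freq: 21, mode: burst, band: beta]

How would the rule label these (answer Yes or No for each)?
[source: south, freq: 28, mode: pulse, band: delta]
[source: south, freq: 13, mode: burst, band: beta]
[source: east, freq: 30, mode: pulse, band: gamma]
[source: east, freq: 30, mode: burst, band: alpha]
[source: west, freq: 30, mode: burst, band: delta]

All 'Yes' examples share one property — freq ≥ 27 — and every 'No' example lacks it.

Yes, No, Yes, Yes, Yes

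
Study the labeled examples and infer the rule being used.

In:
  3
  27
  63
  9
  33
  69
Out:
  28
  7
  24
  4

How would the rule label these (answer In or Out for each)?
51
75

In, In

'In' ⟺ ≡ 3 (mod 6).
51: 51 mod 6 = 3 — passes, so In. 75: 75 mod 6 = 3 — passes, so In.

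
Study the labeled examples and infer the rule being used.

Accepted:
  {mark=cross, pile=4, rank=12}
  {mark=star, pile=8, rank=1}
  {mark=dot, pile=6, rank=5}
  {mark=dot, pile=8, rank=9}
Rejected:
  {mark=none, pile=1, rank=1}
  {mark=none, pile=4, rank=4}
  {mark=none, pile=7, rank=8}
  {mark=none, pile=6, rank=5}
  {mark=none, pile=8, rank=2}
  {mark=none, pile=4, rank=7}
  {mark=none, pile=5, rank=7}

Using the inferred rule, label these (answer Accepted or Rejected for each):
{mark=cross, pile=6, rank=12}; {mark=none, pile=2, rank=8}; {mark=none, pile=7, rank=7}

Accepted, Rejected, Rejected

One predicate separates the groups cleanly: mark is not none.
{mark=cross, pile=6, rank=12}: mark is cross, meets the rule → Accepted. {mark=none, pile=2, rank=8}: mark is none, doesn't qualify → Rejected. {mark=none, pile=7, rank=7}: mark is none, doesn't qualify → Rejected.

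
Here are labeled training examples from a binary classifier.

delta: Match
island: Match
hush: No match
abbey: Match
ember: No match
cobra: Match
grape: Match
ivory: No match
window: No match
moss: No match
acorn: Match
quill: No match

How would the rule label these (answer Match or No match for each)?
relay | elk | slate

The pattern is that an item is 'Match' exactly when: contains 'a'.
relay: Match (has 'a'). elk: No match (no 'a'). slate: Match (has 'a').

Match, No match, Match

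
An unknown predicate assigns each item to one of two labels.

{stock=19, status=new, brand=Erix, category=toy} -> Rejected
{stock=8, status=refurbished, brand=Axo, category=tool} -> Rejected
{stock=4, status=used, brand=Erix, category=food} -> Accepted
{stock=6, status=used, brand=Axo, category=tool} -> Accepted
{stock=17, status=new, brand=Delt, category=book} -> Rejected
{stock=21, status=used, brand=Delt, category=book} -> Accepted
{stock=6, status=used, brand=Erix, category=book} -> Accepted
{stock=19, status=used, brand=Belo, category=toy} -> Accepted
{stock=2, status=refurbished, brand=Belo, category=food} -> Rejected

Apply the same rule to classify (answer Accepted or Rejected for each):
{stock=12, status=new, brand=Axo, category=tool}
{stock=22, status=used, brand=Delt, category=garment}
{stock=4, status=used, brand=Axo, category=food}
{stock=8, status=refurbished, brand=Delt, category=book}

The distinguishing property — status is used — holds for all the 'Accepted' cases and none of the 'Rejected' cases.
{stock=12, status=new, brand=Axo, category=tool}: status is new, does not fit → Rejected. {stock=22, status=used, brand=Delt, category=garment}: status is used, satisfies this → Accepted. {stock=4, status=used, brand=Axo, category=food}: status is used, satisfies this → Accepted. {stock=8, status=refurbished, brand=Delt, category=book}: status is refurbished, does not fit → Rejected.

Rejected, Accepted, Accepted, Rejected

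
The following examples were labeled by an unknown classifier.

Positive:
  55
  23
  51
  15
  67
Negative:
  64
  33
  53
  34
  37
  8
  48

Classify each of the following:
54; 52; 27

Negative, Negative, Positive

Looking at the examples, the only property every 'Positive' case has and every 'Negative' case lacks is: ≡ 3 (mod 4).
54: 54 mod 4 = 2, does not satisfy this → Negative.
52: 52 mod 4 = 0, does not satisfy this → Negative.
27: 27 mod 4 = 3, matches → Positive.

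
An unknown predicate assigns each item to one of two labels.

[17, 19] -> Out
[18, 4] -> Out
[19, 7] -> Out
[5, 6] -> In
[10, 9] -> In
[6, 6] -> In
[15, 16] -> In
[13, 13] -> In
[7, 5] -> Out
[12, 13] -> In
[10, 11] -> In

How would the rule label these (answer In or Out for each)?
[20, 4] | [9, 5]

The common property of the 'In' items is: |first − second| ≤ 1. No 'Out' item has it.
[20, 4] — |20−4| = 16, hence Out. [9, 5] — |9−5| = 4, hence Out.

Out, Out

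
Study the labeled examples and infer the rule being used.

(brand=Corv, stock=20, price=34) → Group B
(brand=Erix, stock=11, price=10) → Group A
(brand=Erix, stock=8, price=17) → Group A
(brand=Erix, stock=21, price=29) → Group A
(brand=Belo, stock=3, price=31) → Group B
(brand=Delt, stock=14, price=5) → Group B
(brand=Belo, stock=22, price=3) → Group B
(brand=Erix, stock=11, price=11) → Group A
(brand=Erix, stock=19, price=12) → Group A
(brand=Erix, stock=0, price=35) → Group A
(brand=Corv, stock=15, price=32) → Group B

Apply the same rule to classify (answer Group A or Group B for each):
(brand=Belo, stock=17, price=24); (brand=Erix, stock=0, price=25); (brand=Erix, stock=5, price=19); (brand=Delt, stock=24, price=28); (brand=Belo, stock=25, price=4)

Group B, Group A, Group A, Group B, Group B

Looking at the examples, the only property every 'Group A' case has and every 'Group B' case lacks is: brand is Erix.
(brand=Belo, stock=17, price=24): Group B (brand is Belo).
(brand=Erix, stock=0, price=25): Group A (brand is Erix).
(brand=Erix, stock=5, price=19): Group A (brand is Erix).
(brand=Delt, stock=24, price=28): Group B (brand is Delt).
(brand=Belo, stock=25, price=4): Group B (brand is Belo).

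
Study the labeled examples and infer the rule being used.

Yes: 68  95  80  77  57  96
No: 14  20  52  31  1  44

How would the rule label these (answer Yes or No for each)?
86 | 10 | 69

Yes, No, Yes

All 'Yes' examples share one property — at least 57 — and every 'No' example lacks it.
86: Yes (86 ≥ 57).
10: No (10 < 57).
69: Yes (69 ≥ 57).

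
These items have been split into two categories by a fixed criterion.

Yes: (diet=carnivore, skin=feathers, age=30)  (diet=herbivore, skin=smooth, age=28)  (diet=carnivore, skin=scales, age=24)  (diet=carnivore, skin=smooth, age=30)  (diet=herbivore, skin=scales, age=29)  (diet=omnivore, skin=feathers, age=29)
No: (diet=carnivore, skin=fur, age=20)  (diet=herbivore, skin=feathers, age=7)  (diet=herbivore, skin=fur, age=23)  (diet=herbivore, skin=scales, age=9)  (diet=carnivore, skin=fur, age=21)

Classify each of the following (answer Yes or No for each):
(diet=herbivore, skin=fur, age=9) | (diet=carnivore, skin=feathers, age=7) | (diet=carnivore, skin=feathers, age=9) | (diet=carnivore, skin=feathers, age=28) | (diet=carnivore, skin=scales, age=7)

No, No, No, Yes, No

Every 'Yes' example satisfies: age ≥ 24. None of the 'No' examples do.
(diet=herbivore, skin=fur, age=9): age = 9, does not satisfy this → No. (diet=carnivore, skin=feathers, age=7): age = 7, does not satisfy this → No. (diet=carnivore, skin=feathers, age=9): age = 9, does not satisfy this → No. (diet=carnivore, skin=feathers, age=28): age = 28, fits → Yes. (diet=carnivore, skin=scales, age=7): age = 7, does not satisfy this → No.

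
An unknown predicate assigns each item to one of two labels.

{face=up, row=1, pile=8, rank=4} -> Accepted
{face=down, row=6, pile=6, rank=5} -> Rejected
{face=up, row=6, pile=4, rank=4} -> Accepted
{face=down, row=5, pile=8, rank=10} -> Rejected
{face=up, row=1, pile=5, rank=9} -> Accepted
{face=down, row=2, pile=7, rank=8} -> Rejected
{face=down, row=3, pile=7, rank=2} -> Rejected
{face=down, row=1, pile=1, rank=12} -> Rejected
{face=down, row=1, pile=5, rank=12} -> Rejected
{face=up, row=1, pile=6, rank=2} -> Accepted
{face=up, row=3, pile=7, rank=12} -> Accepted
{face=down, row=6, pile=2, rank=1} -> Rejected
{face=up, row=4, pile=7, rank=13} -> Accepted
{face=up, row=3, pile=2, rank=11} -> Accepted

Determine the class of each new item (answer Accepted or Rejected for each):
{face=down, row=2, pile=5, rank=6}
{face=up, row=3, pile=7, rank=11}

Comparing the two groups points to one rule — face is up.
{face=down, row=2, pile=5, rank=6} → face is down → Rejected. {face=up, row=3, pile=7, rank=11} → face is up → Accepted.

Rejected, Accepted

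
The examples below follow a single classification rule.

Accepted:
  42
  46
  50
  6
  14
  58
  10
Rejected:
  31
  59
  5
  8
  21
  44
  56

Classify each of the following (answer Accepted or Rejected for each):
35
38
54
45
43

The rule appears to be: ≡ 2 (mod 4).
35: 35 mod 4 = 3 — lacks this property, so Rejected. 38: 38 mod 4 = 2 — has this property, so Accepted. 54: 54 mod 4 = 2 — has this property, so Accepted. 45: 45 mod 4 = 1 — lacks this property, so Rejected. 43: 43 mod 4 = 3 — lacks this property, so Rejected.

Rejected, Accepted, Accepted, Rejected, Rejected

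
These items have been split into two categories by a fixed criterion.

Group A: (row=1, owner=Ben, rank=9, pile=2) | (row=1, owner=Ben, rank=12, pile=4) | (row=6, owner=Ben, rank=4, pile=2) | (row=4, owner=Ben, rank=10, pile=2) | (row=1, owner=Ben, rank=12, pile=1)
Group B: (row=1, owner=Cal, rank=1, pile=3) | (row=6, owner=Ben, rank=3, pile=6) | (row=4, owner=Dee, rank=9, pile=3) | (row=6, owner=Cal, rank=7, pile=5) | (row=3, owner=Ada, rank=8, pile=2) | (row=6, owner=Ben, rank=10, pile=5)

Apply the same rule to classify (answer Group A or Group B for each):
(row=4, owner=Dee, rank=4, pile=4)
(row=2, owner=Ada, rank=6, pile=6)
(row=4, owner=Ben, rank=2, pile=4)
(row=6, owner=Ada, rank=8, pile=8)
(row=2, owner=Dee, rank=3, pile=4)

Group B, Group B, Group A, Group B, Group B

Rule: owner is Ben AND pile ≤ 4. This holds for each 'Group A' example and fails for each 'Group B' one.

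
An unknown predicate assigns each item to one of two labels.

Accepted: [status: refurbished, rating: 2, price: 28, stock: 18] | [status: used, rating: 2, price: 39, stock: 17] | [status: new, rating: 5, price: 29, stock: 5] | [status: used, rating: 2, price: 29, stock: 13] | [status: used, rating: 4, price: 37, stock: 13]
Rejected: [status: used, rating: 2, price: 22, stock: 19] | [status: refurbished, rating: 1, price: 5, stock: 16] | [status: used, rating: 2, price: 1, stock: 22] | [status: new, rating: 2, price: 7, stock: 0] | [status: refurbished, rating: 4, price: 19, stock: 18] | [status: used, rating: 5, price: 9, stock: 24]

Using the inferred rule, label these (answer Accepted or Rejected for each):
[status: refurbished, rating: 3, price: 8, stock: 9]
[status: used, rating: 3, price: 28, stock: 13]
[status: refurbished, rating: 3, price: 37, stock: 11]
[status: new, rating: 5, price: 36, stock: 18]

Rejected, Accepted, Accepted, Accepted

A rule that fits every label: price ≥ 28 — true of each 'Accepted' example, false of each 'Rejected' one.
Rejected: [status: refurbished, rating: 3, price: 8, stock: 9], since price = 8. Accepted: [status: used, rating: 3, price: 28, stock: 13], since price = 28. Accepted: [status: refurbished, rating: 3, price: 37, stock: 11], since price = 37. Accepted: [status: new, rating: 5, price: 36, stock: 18], since price = 36.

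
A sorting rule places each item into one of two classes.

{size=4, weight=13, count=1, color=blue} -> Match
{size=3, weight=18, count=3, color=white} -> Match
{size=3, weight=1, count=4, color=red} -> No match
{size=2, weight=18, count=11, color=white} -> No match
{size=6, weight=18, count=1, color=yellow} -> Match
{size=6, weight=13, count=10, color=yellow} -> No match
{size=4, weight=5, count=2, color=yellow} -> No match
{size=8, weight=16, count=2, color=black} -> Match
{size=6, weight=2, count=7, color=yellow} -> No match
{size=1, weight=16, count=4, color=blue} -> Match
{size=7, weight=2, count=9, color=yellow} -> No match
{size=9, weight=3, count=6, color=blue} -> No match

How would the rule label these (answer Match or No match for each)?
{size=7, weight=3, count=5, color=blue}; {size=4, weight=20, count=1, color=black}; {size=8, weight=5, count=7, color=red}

No match, Match, No match

Rule: count ≤ 4 AND weight ≥ 13. This holds for each 'Match' example and fails for each 'No match' one.
{size=7, weight=3, count=5, color=blue}: No match (count = 5, weight = 3).
{size=4, weight=20, count=1, color=black}: Match (count = 1, weight = 20).
{size=8, weight=5, count=7, color=red}: No match (count = 7, weight = 5).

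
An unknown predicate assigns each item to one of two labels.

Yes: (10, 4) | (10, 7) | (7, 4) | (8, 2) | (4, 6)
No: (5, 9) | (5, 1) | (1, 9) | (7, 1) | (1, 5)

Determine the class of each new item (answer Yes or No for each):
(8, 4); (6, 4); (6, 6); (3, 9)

Yes, Yes, Yes, No

Comparing the two groups points to one rule — product is even.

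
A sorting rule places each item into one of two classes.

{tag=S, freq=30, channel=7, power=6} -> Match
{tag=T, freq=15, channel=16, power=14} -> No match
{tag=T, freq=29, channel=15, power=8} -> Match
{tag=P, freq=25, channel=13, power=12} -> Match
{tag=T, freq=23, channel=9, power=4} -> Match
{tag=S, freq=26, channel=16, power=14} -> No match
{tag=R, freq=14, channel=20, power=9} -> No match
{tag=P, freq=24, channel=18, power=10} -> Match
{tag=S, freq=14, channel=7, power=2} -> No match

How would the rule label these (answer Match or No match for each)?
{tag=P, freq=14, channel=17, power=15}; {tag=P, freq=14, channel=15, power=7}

The common property of the 'Match' items is: power ≤ 12 AND freq ≥ 15. No 'No match' item has it.
{tag=P, freq=14, channel=17, power=15}: No match (power = 15, freq = 14). {tag=P, freq=14, channel=15, power=7}: No match (power = 7, freq = 14).

No match, No match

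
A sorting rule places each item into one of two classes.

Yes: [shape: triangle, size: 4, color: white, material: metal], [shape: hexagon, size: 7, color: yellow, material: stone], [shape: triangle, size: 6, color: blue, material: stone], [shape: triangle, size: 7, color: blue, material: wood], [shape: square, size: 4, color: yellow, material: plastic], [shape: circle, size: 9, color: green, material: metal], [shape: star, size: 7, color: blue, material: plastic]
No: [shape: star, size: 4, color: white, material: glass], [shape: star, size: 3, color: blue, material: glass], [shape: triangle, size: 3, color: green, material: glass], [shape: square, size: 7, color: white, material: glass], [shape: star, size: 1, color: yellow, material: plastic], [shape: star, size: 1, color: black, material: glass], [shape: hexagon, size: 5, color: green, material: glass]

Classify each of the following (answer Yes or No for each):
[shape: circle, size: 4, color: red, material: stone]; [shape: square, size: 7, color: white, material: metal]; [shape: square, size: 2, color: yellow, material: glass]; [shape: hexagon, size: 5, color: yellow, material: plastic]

Yes, Yes, No, Yes

'Yes' ⟺ material is not glass AND size ≥ 3.
[shape: circle, size: 4, color: red, material: stone]: material is stone, size = 4 — meets the rule, so Yes. [shape: square, size: 7, color: white, material: metal]: material is metal, size = 7 — meets the rule, so Yes. [shape: square, size: 2, color: yellow, material: glass]: material is glass, size = 2 — doesn't qualify, so No. [shape: hexagon, size: 5, color: yellow, material: plastic]: material is plastic, size = 5 — meets the rule, so Yes.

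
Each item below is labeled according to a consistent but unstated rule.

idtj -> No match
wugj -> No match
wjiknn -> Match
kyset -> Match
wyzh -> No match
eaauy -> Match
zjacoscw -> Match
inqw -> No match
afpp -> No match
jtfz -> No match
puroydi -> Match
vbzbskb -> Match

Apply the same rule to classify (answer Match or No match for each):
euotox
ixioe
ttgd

Match, Match, No match

Every 'Match' example satisfies: length ≥ 5. None of the 'No match' examples do.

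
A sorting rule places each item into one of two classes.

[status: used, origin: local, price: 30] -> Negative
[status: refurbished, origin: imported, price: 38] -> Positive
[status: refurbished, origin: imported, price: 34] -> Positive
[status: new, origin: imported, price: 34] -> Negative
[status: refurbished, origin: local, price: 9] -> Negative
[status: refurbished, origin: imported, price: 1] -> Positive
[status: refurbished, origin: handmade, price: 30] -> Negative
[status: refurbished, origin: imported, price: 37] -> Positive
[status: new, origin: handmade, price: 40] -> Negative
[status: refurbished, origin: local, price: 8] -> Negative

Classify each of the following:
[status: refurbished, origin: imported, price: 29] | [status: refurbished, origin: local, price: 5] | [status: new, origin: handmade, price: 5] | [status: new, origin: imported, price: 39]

Rule: origin is imported AND status is refurbished. This holds for each 'Positive' example and fails for each 'Negative' one.
[status: refurbished, origin: imported, price: 29] — origin is imported, status is refurbished, hence Positive.
[status: refurbished, origin: local, price: 5] — origin is local, status is refurbished, hence Negative.
[status: new, origin: handmade, price: 5] — origin is handmade, status is new, hence Negative.
[status: new, origin: imported, price: 39] — origin is imported, status is new, hence Negative.

Positive, Negative, Negative, Negative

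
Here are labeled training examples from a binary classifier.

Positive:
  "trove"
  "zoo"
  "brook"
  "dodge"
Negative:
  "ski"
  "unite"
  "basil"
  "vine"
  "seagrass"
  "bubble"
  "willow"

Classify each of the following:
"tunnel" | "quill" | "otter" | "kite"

Negative, Negative, Positive, Negative

The distinguishing property — odd length AND contains 'o' — holds for all the 'Positive' cases and none of the 'Negative' cases.
"tunnel": length 6, no 'o', does not pass → Negative.
"quill": length 5, no 'o', does not pass → Negative.
"otter": length 5, has 'o', matches → Positive.
"kite": length 4, no 'o', does not pass → Negative.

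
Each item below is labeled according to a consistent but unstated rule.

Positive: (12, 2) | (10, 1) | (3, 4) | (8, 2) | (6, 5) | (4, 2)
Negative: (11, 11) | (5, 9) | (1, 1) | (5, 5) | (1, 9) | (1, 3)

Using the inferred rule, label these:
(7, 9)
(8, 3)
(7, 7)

Rule: product is even. This holds for each 'Positive' example and fails for each 'Negative' one.
(7, 9): Negative (7·9 = 63).
(8, 3): Positive (8·3 = 24).
(7, 7): Negative (7·7 = 49).

Negative, Positive, Negative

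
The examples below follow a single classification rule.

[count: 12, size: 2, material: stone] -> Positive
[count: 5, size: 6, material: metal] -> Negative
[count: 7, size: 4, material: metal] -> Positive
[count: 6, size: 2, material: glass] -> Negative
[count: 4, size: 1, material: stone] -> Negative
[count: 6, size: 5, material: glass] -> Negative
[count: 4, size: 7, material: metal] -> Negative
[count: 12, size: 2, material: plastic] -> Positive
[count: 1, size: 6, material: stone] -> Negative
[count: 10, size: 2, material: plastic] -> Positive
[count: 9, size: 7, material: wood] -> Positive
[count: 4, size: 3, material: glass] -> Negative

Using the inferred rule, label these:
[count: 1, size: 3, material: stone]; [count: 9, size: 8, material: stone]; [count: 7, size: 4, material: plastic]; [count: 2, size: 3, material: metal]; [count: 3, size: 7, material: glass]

Rule: count ≥ 7. This holds for each 'Positive' example and fails for each 'Negative' one.
[count: 1, size: 3, material: stone]: count = 1, lacks this property → Negative.
[count: 9, size: 8, material: stone]: count = 9, satisfies this → Positive.
[count: 7, size: 4, material: plastic]: count = 7, satisfies this → Positive.
[count: 2, size: 3, material: metal]: count = 2, lacks this property → Negative.
[count: 3, size: 7, material: glass]: count = 3, lacks this property → Negative.

Negative, Positive, Positive, Negative, Negative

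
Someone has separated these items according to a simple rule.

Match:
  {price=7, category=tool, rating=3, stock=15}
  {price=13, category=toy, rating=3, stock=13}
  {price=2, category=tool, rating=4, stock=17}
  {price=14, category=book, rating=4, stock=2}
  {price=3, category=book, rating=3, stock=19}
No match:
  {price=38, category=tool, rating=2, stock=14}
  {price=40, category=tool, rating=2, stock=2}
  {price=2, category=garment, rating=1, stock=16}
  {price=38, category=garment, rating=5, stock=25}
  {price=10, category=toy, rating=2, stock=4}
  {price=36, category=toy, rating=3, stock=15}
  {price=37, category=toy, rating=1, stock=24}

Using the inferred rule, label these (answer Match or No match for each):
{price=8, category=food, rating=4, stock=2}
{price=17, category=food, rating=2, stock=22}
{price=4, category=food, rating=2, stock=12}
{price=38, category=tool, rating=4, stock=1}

Match, No match, No match, No match

'Match' ⟺ rating ≥ 3 AND price ≤ 14.
Match: {price=8, category=food, rating=4, stock=2}, since rating = 4, price = 8.
No match: {price=17, category=food, rating=2, stock=22}, since rating = 2, price = 17.
No match: {price=4, category=food, rating=2, stock=12}, since rating = 2, price = 4.
No match: {price=38, category=tool, rating=4, stock=1}, since rating = 4, price = 38.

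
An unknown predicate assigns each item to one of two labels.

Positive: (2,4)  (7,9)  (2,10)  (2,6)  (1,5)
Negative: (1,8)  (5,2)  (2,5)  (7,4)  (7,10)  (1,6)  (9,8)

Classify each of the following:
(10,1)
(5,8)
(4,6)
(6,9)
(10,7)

One predicate separates the groups cleanly: sum is even.
Negative: (10,1), since 10+1 = 11. Negative: (5,8), since 5+8 = 13. Positive: (4,6), since 4+6 = 10. Negative: (6,9), since 6+9 = 15. Negative: (10,7), since 10+7 = 17.

Negative, Negative, Positive, Negative, Negative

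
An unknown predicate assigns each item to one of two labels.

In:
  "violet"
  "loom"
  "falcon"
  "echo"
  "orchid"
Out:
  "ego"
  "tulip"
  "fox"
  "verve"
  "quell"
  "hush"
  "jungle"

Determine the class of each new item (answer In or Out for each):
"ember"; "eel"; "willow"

Out, Out, In

'In' ⟺ even length AND contains 'o'.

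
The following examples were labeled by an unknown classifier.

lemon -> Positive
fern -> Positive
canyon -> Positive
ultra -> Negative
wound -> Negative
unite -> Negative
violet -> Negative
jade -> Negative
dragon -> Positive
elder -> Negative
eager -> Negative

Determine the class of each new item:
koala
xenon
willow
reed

Negative, Positive, Negative, Negative

Every 'Positive' example satisfies: ends with 'n'. None of the 'Negative' examples do.
koala: ends with 'a', fails this test → Negative. xenon: ends with 'n', checks out → Positive. willow: ends with 'w', fails this test → Negative. reed: ends with 'd', fails this test → Negative.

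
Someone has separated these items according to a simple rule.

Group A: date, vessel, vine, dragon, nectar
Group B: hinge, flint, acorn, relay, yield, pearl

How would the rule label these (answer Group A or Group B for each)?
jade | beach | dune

The pattern is that an item is 'Group A' exactly when: even length.

Group A, Group B, Group A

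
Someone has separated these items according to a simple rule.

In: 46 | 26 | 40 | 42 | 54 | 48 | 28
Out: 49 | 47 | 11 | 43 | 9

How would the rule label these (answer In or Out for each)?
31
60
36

All 'In' examples share one property — even — and every 'Out' example lacks it.
31 → 31 is odd → Out. 60 → 60 is even → In. 36 → 36 is even → In.

Out, In, In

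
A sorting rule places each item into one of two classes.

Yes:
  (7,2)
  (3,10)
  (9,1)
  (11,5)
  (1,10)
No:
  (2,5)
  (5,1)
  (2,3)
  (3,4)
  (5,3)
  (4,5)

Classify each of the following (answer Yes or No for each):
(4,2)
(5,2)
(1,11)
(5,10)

No, No, Yes, Yes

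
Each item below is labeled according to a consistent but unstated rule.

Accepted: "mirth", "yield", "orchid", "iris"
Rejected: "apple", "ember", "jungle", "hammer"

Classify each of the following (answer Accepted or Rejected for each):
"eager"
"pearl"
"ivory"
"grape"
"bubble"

Rejected, Rejected, Accepted, Rejected, Rejected

Looking at the examples, the only property every 'Accepted' case has and every 'Rejected' case lacks is: contains 'i'.
"eager": Rejected (no 'i'). "pearl": Rejected (no 'i'). "ivory": Accepted (has 'i'). "grape": Rejected (no 'i'). "bubble": Rejected (no 'i').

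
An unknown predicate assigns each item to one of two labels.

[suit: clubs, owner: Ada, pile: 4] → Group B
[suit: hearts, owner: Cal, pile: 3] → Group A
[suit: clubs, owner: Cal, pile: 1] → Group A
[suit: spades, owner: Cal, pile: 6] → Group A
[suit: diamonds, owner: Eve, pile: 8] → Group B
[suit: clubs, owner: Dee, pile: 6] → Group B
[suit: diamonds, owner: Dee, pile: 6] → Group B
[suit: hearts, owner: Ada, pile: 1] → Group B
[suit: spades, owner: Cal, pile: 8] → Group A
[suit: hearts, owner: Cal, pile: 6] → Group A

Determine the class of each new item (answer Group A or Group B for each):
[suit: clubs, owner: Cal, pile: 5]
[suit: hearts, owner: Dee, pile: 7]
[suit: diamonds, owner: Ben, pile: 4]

Group A, Group B, Group B

Rule: owner is Cal. This holds for each 'Group A' example and fails for each 'Group B' one.
[suit: clubs, owner: Cal, pile: 5]: owner is Cal — meets the rule, so Group A.
[suit: hearts, owner: Dee, pile: 7]: owner is Dee — does not pass, so Group B.
[suit: diamonds, owner: Ben, pile: 4]: owner is Ben — does not pass, so Group B.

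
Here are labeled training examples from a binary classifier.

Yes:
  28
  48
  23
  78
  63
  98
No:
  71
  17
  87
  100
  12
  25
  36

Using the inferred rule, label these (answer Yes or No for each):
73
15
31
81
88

Yes, No, No, No, Yes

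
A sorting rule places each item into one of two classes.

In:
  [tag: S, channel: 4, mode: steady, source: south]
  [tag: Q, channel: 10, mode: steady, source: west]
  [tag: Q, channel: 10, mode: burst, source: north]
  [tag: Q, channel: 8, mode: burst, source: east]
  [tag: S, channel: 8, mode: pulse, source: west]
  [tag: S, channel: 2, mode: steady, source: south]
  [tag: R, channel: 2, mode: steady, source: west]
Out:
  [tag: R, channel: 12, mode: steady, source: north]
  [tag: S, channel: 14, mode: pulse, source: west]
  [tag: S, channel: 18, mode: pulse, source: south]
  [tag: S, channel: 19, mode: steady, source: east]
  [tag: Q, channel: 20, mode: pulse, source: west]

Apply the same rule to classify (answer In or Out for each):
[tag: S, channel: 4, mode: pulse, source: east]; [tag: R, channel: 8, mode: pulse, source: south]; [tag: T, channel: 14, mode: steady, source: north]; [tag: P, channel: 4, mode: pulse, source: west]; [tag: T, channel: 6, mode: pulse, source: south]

In, In, Out, In, In

One predicate separates the groups cleanly: channel ≤ 10.
[tag: S, channel: 4, mode: pulse, source: east]: In (channel = 4).
[tag: R, channel: 8, mode: pulse, source: south]: In (channel = 8).
[tag: T, channel: 14, mode: steady, source: north]: Out (channel = 14).
[tag: P, channel: 4, mode: pulse, source: west]: In (channel = 4).
[tag: T, channel: 6, mode: pulse, source: south]: In (channel = 6).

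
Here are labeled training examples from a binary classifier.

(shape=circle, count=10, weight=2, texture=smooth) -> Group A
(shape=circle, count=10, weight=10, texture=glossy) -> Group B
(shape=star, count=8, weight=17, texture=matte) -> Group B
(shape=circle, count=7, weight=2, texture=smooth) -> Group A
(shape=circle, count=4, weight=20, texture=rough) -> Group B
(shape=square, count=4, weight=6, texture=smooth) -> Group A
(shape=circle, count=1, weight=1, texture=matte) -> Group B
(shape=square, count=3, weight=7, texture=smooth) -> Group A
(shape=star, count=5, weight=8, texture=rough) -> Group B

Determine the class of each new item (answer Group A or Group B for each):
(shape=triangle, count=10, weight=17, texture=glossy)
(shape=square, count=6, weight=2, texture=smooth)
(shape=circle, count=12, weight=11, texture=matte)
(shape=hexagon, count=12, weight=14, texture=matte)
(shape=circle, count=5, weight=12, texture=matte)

A rule that fits every label: texture is smooth — true of each 'Group A' example, false of each 'Group B' one.
(shape=triangle, count=10, weight=17, texture=glossy) → texture is glossy → Group B.
(shape=square, count=6, weight=2, texture=smooth) → texture is smooth → Group A.
(shape=circle, count=12, weight=11, texture=matte) → texture is matte → Group B.
(shape=hexagon, count=12, weight=14, texture=matte) → texture is matte → Group B.
(shape=circle, count=5, weight=12, texture=matte) → texture is matte → Group B.

Group B, Group A, Group B, Group B, Group B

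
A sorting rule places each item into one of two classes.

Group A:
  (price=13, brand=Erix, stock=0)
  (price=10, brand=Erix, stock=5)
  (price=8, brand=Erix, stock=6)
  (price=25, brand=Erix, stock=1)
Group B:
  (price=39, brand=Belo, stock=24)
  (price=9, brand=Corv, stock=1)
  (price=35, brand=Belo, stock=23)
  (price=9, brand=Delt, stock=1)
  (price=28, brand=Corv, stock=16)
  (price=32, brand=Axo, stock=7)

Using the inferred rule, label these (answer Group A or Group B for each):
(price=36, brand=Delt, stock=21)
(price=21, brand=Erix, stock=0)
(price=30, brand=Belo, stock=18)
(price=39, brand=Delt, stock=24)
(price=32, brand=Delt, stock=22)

The classifier is using: brand is Erix.
(price=36, brand=Delt, stock=21): brand is Delt — does not pass, so Group B.
(price=21, brand=Erix, stock=0): brand is Erix — matches, so Group A.
(price=30, brand=Belo, stock=18): brand is Belo — does not pass, so Group B.
(price=39, brand=Delt, stock=24): brand is Delt — does not pass, so Group B.
(price=32, brand=Delt, stock=22): brand is Delt — does not pass, so Group B.

Group B, Group A, Group B, Group B, Group B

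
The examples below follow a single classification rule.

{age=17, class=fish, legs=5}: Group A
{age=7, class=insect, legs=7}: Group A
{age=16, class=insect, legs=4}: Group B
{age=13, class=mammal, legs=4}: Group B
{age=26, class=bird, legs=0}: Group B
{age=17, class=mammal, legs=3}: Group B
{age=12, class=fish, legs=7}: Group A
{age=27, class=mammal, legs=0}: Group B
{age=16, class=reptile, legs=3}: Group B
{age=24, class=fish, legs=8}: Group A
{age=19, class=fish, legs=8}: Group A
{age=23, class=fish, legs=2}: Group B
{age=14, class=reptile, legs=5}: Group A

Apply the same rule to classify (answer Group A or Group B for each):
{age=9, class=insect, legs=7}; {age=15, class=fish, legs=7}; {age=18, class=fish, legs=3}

'Group A' ⟺ legs ≥ 5.
{age=9, class=insect, legs=7}: legs = 7 — qualifies, so Group A. {age=15, class=fish, legs=7}: legs = 7 — qualifies, so Group A. {age=18, class=fish, legs=3}: legs = 3 — lacks this property, so Group B.

Group A, Group A, Group B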